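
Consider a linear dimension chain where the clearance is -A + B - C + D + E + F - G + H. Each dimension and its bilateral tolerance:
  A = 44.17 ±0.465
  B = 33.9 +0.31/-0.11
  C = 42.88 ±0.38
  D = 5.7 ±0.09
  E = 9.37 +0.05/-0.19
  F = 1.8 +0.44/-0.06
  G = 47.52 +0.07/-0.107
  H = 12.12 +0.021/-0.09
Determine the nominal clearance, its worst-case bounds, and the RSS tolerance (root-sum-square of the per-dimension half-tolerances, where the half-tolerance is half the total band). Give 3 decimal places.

nominal=-71.680 wc=[-73.135,-69.817] rss=0.708

Stack each dimension's contribution:
  -A: nom -44.170 → Σnom=-44.170; wc +0.465/-0.465 → slack +0.465/-0.465; half-tol=0.465, Σhalf²=0.216225
  +B: nom +33.900 → Σnom=-10.270; wc +0.310/-0.110 → slack +0.775/-0.575; half-tol=0.210, Σhalf²=0.260325
  -C: nom -42.880 → Σnom=-53.150; wc +0.380/-0.380 → slack +1.155/-0.955; half-tol=0.380, Σhalf²=0.404725
  +D: nom +5.700 → Σnom=-47.450; wc +0.090/-0.090 → slack +1.245/-1.045; half-tol=0.090, Σhalf²=0.412825
  +E: nom +9.370 → Σnom=-38.080; wc +0.050/-0.190 → slack +1.295/-1.235; half-tol=0.120, Σhalf²=0.427225
  +F: nom +1.800 → Σnom=-36.280; wc +0.440/-0.060 → slack +1.735/-1.295; half-tol=0.250, Σhalf²=0.489725
  -G: nom -47.520 → Σnom=-83.800; wc +0.107/-0.070 → slack +1.842/-1.365; half-tol=0.088, Σhalf²=0.497557
  +H: nom +12.120 → Σnom=-71.680; wc +0.021/-0.090 → slack +1.863/-1.455; half-tol=0.056, Σhalf²=0.500637
Nominal = -71.680. Worst-case = [-71.680 - 1.455, -71.680 + 1.863] = [-73.135, -69.817]. RSS = √0.500637 = 0.708.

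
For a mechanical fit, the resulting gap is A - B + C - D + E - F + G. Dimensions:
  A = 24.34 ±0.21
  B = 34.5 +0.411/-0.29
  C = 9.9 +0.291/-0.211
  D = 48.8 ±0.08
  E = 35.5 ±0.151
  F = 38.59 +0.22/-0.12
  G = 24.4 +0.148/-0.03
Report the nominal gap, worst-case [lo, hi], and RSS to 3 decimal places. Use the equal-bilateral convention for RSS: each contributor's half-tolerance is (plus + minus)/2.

Stack each dimension's contribution:
  +A: nom +24.340 → Σnom=24.340; wc +0.210/-0.210 → slack +0.210/-0.210; half-tol=0.210, Σhalf²=0.044100
  -B: nom -34.500 → Σnom=-10.160; wc +0.290/-0.411 → slack +0.500/-0.621; half-tol=0.350, Σhalf²=0.166950
  +C: nom +9.900 → Σnom=-0.260; wc +0.291/-0.211 → slack +0.791/-0.832; half-tol=0.251, Σhalf²=0.229951
  -D: nom -48.800 → Σnom=-49.060; wc +0.080/-0.080 → slack +0.871/-0.912; half-tol=0.080, Σhalf²=0.236351
  +E: nom +35.500 → Σnom=-13.560; wc +0.151/-0.151 → slack +1.022/-1.063; half-tol=0.151, Σhalf²=0.259152
  -F: nom -38.590 → Σnom=-52.150; wc +0.120/-0.220 → slack +1.142/-1.283; half-tol=0.170, Σhalf²=0.288052
  +G: nom +24.400 → Σnom=-27.750; wc +0.148/-0.030 → slack +1.290/-1.313; half-tol=0.089, Σhalf²=0.295973
Nominal = -27.750. Worst-case = [-27.750 - 1.313, -27.750 + 1.290] = [-29.063, -26.460]. RSS = √0.295973 = 0.544.

nominal=-27.750 wc=[-29.063,-26.460] rss=0.544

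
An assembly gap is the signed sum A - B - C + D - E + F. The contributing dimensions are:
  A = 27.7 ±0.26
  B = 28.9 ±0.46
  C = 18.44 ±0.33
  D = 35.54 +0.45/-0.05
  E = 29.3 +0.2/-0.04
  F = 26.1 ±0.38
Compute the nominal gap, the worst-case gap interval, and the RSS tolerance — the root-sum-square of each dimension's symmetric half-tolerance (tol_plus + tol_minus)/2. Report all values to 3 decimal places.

Stack each dimension's contribution:
  +A: nom +27.700 → Σnom=27.700; wc +0.260/-0.260 → slack +0.260/-0.260; half-tol=0.260, Σhalf²=0.067600
  -B: nom -28.900 → Σnom=-1.200; wc +0.460/-0.460 → slack +0.720/-0.720; half-tol=0.460, Σhalf²=0.279200
  -C: nom -18.440 → Σnom=-19.640; wc +0.330/-0.330 → slack +1.050/-1.050; half-tol=0.330, Σhalf²=0.388100
  +D: nom +35.540 → Σnom=15.900; wc +0.450/-0.050 → slack +1.500/-1.100; half-tol=0.250, Σhalf²=0.450600
  -E: nom -29.300 → Σnom=-13.400; wc +0.040/-0.200 → slack +1.540/-1.300; half-tol=0.120, Σhalf²=0.465000
  +F: nom +26.100 → Σnom=12.700; wc +0.380/-0.380 → slack +1.920/-1.680; half-tol=0.380, Σhalf²=0.609400
Nominal = 12.700. Worst-case = [12.700 - 1.680, 12.700 + 1.920] = [11.020, 14.620]. RSS = √0.609400 = 0.781.

nominal=12.700 wc=[11.020,14.620] rss=0.781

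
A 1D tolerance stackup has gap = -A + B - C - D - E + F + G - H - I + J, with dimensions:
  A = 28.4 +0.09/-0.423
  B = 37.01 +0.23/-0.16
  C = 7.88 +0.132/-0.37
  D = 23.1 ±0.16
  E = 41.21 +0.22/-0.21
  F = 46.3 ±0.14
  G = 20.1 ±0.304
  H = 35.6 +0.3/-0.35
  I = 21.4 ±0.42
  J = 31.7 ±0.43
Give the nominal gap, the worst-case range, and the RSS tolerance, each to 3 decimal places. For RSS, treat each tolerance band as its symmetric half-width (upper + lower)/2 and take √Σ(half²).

Stack each dimension's contribution:
  -A: nom -28.400 → Σnom=-28.400; wc +0.423/-0.090 → slack +0.423/-0.090; half-tol=0.257, Σhalf²=0.065792
  +B: nom +37.010 → Σnom=8.610; wc +0.230/-0.160 → slack +0.653/-0.250; half-tol=0.195, Σhalf²=0.103817
  -C: nom -7.880 → Σnom=0.730; wc +0.370/-0.132 → slack +1.023/-0.382; half-tol=0.251, Σhalf²=0.166818
  -D: nom -23.100 → Σnom=-22.370; wc +0.160/-0.160 → slack +1.183/-0.542; half-tol=0.160, Σhalf²=0.192418
  -E: nom -41.210 → Σnom=-63.580; wc +0.210/-0.220 → slack +1.393/-0.762; half-tol=0.215, Σhalf²=0.238643
  +F: nom +46.300 → Σnom=-17.280; wc +0.140/-0.140 → slack +1.533/-0.902; half-tol=0.140, Σhalf²=0.258243
  +G: nom +20.100 → Σnom=2.820; wc +0.304/-0.304 → slack +1.837/-1.206; half-tol=0.304, Σhalf²=0.350659
  -H: nom -35.600 → Σnom=-32.780; wc +0.350/-0.300 → slack +2.187/-1.506; half-tol=0.325, Σhalf²=0.456284
  -I: nom -21.400 → Σnom=-54.180; wc +0.420/-0.420 → slack +2.607/-1.926; half-tol=0.420, Σhalf²=0.632684
  +J: nom +31.700 → Σnom=-22.480; wc +0.430/-0.430 → slack +3.037/-2.356; half-tol=0.430, Σhalf²=0.817584
Nominal = -22.480. Worst-case = [-22.480 - 2.356, -22.480 + 3.037] = [-24.836, -19.443]. RSS = √0.817584 = 0.904.

nominal=-22.480 wc=[-24.836,-19.443] rss=0.904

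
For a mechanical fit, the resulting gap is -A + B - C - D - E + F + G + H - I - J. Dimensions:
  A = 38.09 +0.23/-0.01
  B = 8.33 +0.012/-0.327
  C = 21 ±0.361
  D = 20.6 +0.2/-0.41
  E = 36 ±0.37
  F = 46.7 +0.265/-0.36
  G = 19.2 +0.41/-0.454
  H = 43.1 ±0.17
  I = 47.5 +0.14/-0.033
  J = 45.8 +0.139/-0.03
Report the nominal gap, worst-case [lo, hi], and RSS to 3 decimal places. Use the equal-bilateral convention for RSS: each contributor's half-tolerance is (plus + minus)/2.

Stack each dimension's contribution:
  -A: nom -38.090 → Σnom=-38.090; wc +0.010/-0.230 → slack +0.010/-0.230; half-tol=0.120, Σhalf²=0.014400
  +B: nom +8.330 → Σnom=-29.760; wc +0.012/-0.327 → slack +0.022/-0.557; half-tol=0.170, Σhalf²=0.043130
  -C: nom -21.000 → Σnom=-50.760; wc +0.361/-0.361 → slack +0.383/-0.918; half-tol=0.361, Σhalf²=0.173451
  -D: nom -20.600 → Σnom=-71.360; wc +0.410/-0.200 → slack +0.793/-1.118; half-tol=0.305, Σhalf²=0.266476
  -E: nom -36.000 → Σnom=-107.360; wc +0.370/-0.370 → slack +1.163/-1.488; half-tol=0.370, Σhalf²=0.403376
  +F: nom +46.700 → Σnom=-60.660; wc +0.265/-0.360 → slack +1.428/-1.848; half-tol=0.312, Σhalf²=0.501032
  +G: nom +19.200 → Σnom=-41.460; wc +0.410/-0.454 → slack +1.838/-2.302; half-tol=0.432, Σhalf²=0.687657
  +H: nom +43.100 → Σnom=1.640; wc +0.170/-0.170 → slack +2.008/-2.472; half-tol=0.170, Σhalf²=0.716557
  -I: nom -47.500 → Σnom=-45.860; wc +0.033/-0.140 → slack +2.041/-2.612; half-tol=0.087, Σhalf²=0.724039
  -J: nom -45.800 → Σnom=-91.660; wc +0.030/-0.139 → slack +2.071/-2.751; half-tol=0.085, Σhalf²=0.731179
Nominal = -91.660. Worst-case = [-91.660 - 2.751, -91.660 + 2.071] = [-94.411, -89.589]. RSS = √0.731179 = 0.855.

nominal=-91.660 wc=[-94.411,-89.589] rss=0.855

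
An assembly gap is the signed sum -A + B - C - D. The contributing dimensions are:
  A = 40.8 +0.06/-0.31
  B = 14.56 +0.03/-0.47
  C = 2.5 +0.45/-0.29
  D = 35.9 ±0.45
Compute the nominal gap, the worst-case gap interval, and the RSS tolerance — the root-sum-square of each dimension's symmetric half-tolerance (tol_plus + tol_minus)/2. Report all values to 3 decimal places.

nominal=-64.640 wc=[-66.070,-63.560] rss=0.660

Stack each dimension's contribution:
  -A: nom -40.800 → Σnom=-40.800; wc +0.310/-0.060 → slack +0.310/-0.060; half-tol=0.185, Σhalf²=0.034225
  +B: nom +14.560 → Σnom=-26.240; wc +0.030/-0.470 → slack +0.340/-0.530; half-tol=0.250, Σhalf²=0.096725
  -C: nom -2.500 → Σnom=-28.740; wc +0.290/-0.450 → slack +0.630/-0.980; half-tol=0.370, Σhalf²=0.233625
  -D: nom -35.900 → Σnom=-64.640; wc +0.450/-0.450 → slack +1.080/-1.430; half-tol=0.450, Σhalf²=0.436125
Nominal = -64.640. Worst-case = [-64.640 - 1.430, -64.640 + 1.080] = [-66.070, -63.560]. RSS = √0.436125 = 0.660.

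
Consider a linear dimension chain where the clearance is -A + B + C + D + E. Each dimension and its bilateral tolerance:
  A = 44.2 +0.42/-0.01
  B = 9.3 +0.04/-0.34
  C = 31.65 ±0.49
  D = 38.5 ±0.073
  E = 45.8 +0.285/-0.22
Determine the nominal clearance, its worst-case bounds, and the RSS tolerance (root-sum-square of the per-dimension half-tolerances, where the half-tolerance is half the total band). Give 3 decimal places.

Stack each dimension's contribution:
  -A: nom -44.200 → Σnom=-44.200; wc +0.010/-0.420 → slack +0.010/-0.420; half-tol=0.215, Σhalf²=0.046225
  +B: nom +9.300 → Σnom=-34.900; wc +0.040/-0.340 → slack +0.050/-0.760; half-tol=0.190, Σhalf²=0.082325
  +C: nom +31.650 → Σnom=-3.250; wc +0.490/-0.490 → slack +0.540/-1.250; half-tol=0.490, Σhalf²=0.322425
  +D: nom +38.500 → Σnom=35.250; wc +0.073/-0.073 → slack +0.613/-1.323; half-tol=0.073, Σhalf²=0.327754
  +E: nom +45.800 → Σnom=81.050; wc +0.285/-0.220 → slack +0.898/-1.543; half-tol=0.253, Σhalf²=0.391510
Nominal = 81.050. Worst-case = [81.050 - 1.543, 81.050 + 0.898] = [79.507, 81.948]. RSS = √0.391510 = 0.626.

nominal=81.050 wc=[79.507,81.948] rss=0.626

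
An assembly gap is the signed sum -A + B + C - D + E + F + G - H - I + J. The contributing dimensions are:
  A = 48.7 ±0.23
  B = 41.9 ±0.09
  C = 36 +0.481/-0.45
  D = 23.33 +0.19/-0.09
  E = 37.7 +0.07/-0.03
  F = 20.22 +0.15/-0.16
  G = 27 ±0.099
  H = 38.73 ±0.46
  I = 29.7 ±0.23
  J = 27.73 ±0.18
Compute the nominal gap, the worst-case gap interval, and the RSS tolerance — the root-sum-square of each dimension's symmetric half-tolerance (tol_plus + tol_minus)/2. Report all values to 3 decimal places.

nominal=50.090 wc=[47.971,52.170] rss=0.794

Stack each dimension's contribution:
  -A: nom -48.700 → Σnom=-48.700; wc +0.230/-0.230 → slack +0.230/-0.230; half-tol=0.230, Σhalf²=0.052900
  +B: nom +41.900 → Σnom=-6.800; wc +0.090/-0.090 → slack +0.320/-0.320; half-tol=0.090, Σhalf²=0.061000
  +C: nom +36.000 → Σnom=29.200; wc +0.481/-0.450 → slack +0.801/-0.770; half-tol=0.466, Σhalf²=0.277690
  -D: nom -23.330 → Σnom=5.870; wc +0.090/-0.190 → slack +0.891/-0.960; half-tol=0.140, Σhalf²=0.297290
  +E: nom +37.700 → Σnom=43.570; wc +0.070/-0.030 → slack +0.961/-0.990; half-tol=0.050, Σhalf²=0.299790
  +F: nom +20.220 → Σnom=63.790; wc +0.150/-0.160 → slack +1.111/-1.150; half-tol=0.155, Σhalf²=0.323815
  +G: nom +27.000 → Σnom=90.790; wc +0.099/-0.099 → slack +1.210/-1.249; half-tol=0.099, Σhalf²=0.333616
  -H: nom -38.730 → Σnom=52.060; wc +0.460/-0.460 → slack +1.670/-1.709; half-tol=0.460, Σhalf²=0.545216
  -I: nom -29.700 → Σnom=22.360; wc +0.230/-0.230 → slack +1.900/-1.939; half-tol=0.230, Σhalf²=0.598116
  +J: nom +27.730 → Σnom=50.090; wc +0.180/-0.180 → slack +2.080/-2.119; half-tol=0.180, Σhalf²=0.630516
Nominal = 50.090. Worst-case = [50.090 - 2.119, 50.090 + 2.080] = [47.971, 52.170]. RSS = √0.630516 = 0.794.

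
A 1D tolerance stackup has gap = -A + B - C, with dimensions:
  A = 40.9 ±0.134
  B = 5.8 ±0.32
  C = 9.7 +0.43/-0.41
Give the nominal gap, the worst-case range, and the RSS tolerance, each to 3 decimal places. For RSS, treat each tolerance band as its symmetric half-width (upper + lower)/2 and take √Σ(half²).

Stack each dimension's contribution:
  -A: nom -40.900 → Σnom=-40.900; wc +0.134/-0.134 → slack +0.134/-0.134; half-tol=0.134, Σhalf²=0.017956
  +B: nom +5.800 → Σnom=-35.100; wc +0.320/-0.320 → slack +0.454/-0.454; half-tol=0.320, Σhalf²=0.120356
  -C: nom -9.700 → Σnom=-44.800; wc +0.410/-0.430 → slack +0.864/-0.884; half-tol=0.420, Σhalf²=0.296756
Nominal = -44.800. Worst-case = [-44.800 - 0.884, -44.800 + 0.864] = [-45.684, -43.936]. RSS = √0.296756 = 0.545.

nominal=-44.800 wc=[-45.684,-43.936] rss=0.545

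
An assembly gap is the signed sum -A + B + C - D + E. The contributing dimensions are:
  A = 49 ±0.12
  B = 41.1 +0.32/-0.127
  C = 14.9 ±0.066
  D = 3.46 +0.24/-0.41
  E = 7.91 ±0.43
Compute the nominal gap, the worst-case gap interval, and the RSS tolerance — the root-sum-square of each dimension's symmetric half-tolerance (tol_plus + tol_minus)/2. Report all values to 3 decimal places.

Stack each dimension's contribution:
  -A: nom -49.000 → Σnom=-49.000; wc +0.120/-0.120 → slack +0.120/-0.120; half-tol=0.120, Σhalf²=0.014400
  +B: nom +41.100 → Σnom=-7.900; wc +0.320/-0.127 → slack +0.440/-0.247; half-tol=0.224, Σhalf²=0.064352
  +C: nom +14.900 → Σnom=7.000; wc +0.066/-0.066 → slack +0.506/-0.313; half-tol=0.066, Σhalf²=0.068708
  -D: nom -3.460 → Σnom=3.540; wc +0.410/-0.240 → slack +0.916/-0.553; half-tol=0.325, Σhalf²=0.174333
  +E: nom +7.910 → Σnom=11.450; wc +0.430/-0.430 → slack +1.346/-0.983; half-tol=0.430, Σhalf²=0.359233
Nominal = 11.450. Worst-case = [11.450 - 0.983, 11.450 + 1.346] = [10.467, 12.796]. RSS = √0.359233 = 0.599.

nominal=11.450 wc=[10.467,12.796] rss=0.599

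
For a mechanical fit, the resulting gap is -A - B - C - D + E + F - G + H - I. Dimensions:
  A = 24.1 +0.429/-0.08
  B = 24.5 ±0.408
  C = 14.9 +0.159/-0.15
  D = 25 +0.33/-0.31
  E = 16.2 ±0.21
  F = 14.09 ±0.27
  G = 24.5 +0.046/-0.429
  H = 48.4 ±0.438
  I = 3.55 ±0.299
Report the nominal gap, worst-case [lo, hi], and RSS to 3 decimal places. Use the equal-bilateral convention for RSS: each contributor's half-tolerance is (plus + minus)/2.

Stack each dimension's contribution:
  -A: nom -24.100 → Σnom=-24.100; wc +0.080/-0.429 → slack +0.080/-0.429; half-tol=0.255, Σhalf²=0.064770
  -B: nom -24.500 → Σnom=-48.600; wc +0.408/-0.408 → slack +0.488/-0.837; half-tol=0.408, Σhalf²=0.231234
  -C: nom -14.900 → Σnom=-63.500; wc +0.150/-0.159 → slack +0.638/-0.996; half-tol=0.154, Σhalf²=0.255104
  -D: nom -25.000 → Σnom=-88.500; wc +0.310/-0.330 → slack +0.948/-1.326; half-tol=0.320, Σhalf²=0.357504
  +E: nom +16.200 → Σnom=-72.300; wc +0.210/-0.210 → slack +1.158/-1.536; half-tol=0.210, Σhalf²=0.401604
  +F: nom +14.090 → Σnom=-58.210; wc +0.270/-0.270 → slack +1.428/-1.806; half-tol=0.270, Σhalf²=0.474504
  -G: nom -24.500 → Σnom=-82.710; wc +0.429/-0.046 → slack +1.857/-1.852; half-tol=0.237, Σhalf²=0.530911
  +H: nom +48.400 → Σnom=-34.310; wc +0.438/-0.438 → slack +2.295/-2.290; half-tol=0.438, Σhalf²=0.722755
  -I: nom -3.550 → Σnom=-37.860; wc +0.299/-0.299 → slack +2.594/-2.589; half-tol=0.299, Σhalf²=0.812156
Nominal = -37.860. Worst-case = [-37.860 - 2.589, -37.860 + 2.594] = [-40.449, -35.266]. RSS = √0.812156 = 0.901.

nominal=-37.860 wc=[-40.449,-35.266] rss=0.901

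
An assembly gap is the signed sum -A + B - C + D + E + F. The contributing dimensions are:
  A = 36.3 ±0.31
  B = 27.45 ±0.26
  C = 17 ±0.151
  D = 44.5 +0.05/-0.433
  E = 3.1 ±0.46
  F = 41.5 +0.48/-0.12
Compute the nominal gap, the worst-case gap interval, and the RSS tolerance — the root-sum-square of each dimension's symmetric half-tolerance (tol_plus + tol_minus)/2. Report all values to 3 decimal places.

nominal=63.250 wc=[61.516,64.961] rss=0.739

Stack each dimension's contribution:
  -A: nom -36.300 → Σnom=-36.300; wc +0.310/-0.310 → slack +0.310/-0.310; half-tol=0.310, Σhalf²=0.096100
  +B: nom +27.450 → Σnom=-8.850; wc +0.260/-0.260 → slack +0.570/-0.570; half-tol=0.260, Σhalf²=0.163700
  -C: nom -17.000 → Σnom=-25.850; wc +0.151/-0.151 → slack +0.721/-0.721; half-tol=0.151, Σhalf²=0.186501
  +D: nom +44.500 → Σnom=18.650; wc +0.050/-0.433 → slack +0.771/-1.154; half-tol=0.241, Σhalf²=0.244823
  +E: nom +3.100 → Σnom=21.750; wc +0.460/-0.460 → slack +1.231/-1.614; half-tol=0.460, Σhalf²=0.456423
  +F: nom +41.500 → Σnom=63.250; wc +0.480/-0.120 → slack +1.711/-1.734; half-tol=0.300, Σhalf²=0.546423
Nominal = 63.250. Worst-case = [63.250 - 1.734, 63.250 + 1.711] = [61.516, 64.961]. RSS = √0.546423 = 0.739.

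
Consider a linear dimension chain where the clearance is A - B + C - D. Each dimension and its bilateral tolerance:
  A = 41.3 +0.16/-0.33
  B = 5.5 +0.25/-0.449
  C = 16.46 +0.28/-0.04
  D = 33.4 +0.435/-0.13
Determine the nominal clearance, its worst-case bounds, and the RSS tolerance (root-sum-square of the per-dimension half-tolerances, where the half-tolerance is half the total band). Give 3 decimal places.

Stack each dimension's contribution:
  +A: nom +41.300 → Σnom=41.300; wc +0.160/-0.330 → slack +0.160/-0.330; half-tol=0.245, Σhalf²=0.060025
  -B: nom -5.500 → Σnom=35.800; wc +0.449/-0.250 → slack +0.609/-0.580; half-tol=0.350, Σhalf²=0.182175
  +C: nom +16.460 → Σnom=52.260; wc +0.280/-0.040 → slack +0.889/-0.620; half-tol=0.160, Σhalf²=0.207775
  -D: nom -33.400 → Σnom=18.860; wc +0.130/-0.435 → slack +1.019/-1.055; half-tol=0.282, Σhalf²=0.287581
Nominal = 18.860. Worst-case = [18.860 - 1.055, 18.860 + 1.019] = [17.805, 19.879]. RSS = √0.287581 = 0.536.

nominal=18.860 wc=[17.805,19.879] rss=0.536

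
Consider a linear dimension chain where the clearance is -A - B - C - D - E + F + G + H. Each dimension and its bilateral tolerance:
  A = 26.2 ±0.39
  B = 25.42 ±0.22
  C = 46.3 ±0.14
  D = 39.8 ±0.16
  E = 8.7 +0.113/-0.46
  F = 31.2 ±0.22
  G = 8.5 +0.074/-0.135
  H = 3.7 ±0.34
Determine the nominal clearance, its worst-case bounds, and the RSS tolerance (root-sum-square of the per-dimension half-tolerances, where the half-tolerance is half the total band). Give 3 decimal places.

nominal=-103.020 wc=[-104.738,-101.016] rss=0.709

Stack each dimension's contribution:
  -A: nom -26.200 → Σnom=-26.200; wc +0.390/-0.390 → slack +0.390/-0.390; half-tol=0.390, Σhalf²=0.152100
  -B: nom -25.420 → Σnom=-51.620; wc +0.220/-0.220 → slack +0.610/-0.610; half-tol=0.220, Σhalf²=0.200500
  -C: nom -46.300 → Σnom=-97.920; wc +0.140/-0.140 → slack +0.750/-0.750; half-tol=0.140, Σhalf²=0.220100
  -D: nom -39.800 → Σnom=-137.720; wc +0.160/-0.160 → slack +0.910/-0.910; half-tol=0.160, Σhalf²=0.245700
  -E: nom -8.700 → Σnom=-146.420; wc +0.460/-0.113 → slack +1.370/-1.023; half-tol=0.287, Σhalf²=0.327782
  +F: nom +31.200 → Σnom=-115.220; wc +0.220/-0.220 → slack +1.590/-1.243; half-tol=0.220, Σhalf²=0.376182
  +G: nom +8.500 → Σnom=-106.720; wc +0.074/-0.135 → slack +1.664/-1.378; half-tol=0.105, Σhalf²=0.387103
  +H: nom +3.700 → Σnom=-103.020; wc +0.340/-0.340 → slack +2.004/-1.718; half-tol=0.340, Σhalf²=0.502703
Nominal = -103.020. Worst-case = [-103.020 - 1.718, -103.020 + 2.004] = [-104.738, -101.016]. RSS = √0.502703 = 0.709.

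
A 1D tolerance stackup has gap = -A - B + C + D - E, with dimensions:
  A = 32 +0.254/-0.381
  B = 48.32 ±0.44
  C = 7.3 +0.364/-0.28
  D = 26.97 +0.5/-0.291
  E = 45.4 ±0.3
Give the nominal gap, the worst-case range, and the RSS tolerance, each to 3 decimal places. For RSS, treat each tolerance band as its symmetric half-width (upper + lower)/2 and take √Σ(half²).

Stack each dimension's contribution:
  -A: nom -32.000 → Σnom=-32.000; wc +0.381/-0.254 → slack +0.381/-0.254; half-tol=0.318, Σhalf²=0.100806
  -B: nom -48.320 → Σnom=-80.320; wc +0.440/-0.440 → slack +0.821/-0.694; half-tol=0.440, Σhalf²=0.294406
  +C: nom +7.300 → Σnom=-73.020; wc +0.364/-0.280 → slack +1.185/-0.974; half-tol=0.322, Σhalf²=0.398090
  +D: nom +26.970 → Σnom=-46.050; wc +0.500/-0.291 → slack +1.685/-1.265; half-tol=0.395, Σhalf²=0.554510
  -E: nom -45.400 → Σnom=-91.450; wc +0.300/-0.300 → slack +1.985/-1.565; half-tol=0.300, Σhalf²=0.644510
Nominal = -91.450. Worst-case = [-91.450 - 1.565, -91.450 + 1.985] = [-93.015, -89.465]. RSS = √0.644510 = 0.803.

nominal=-91.450 wc=[-93.015,-89.465] rss=0.803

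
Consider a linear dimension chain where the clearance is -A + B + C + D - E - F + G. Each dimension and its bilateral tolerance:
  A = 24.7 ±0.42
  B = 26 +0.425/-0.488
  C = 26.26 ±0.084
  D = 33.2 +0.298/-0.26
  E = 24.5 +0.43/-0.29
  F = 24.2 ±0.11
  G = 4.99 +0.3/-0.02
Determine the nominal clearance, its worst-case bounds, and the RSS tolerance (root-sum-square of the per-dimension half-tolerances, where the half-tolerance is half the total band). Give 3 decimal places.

nominal=17.050 wc=[15.238,18.977] rss=0.798

Stack each dimension's contribution:
  -A: nom -24.700 → Σnom=-24.700; wc +0.420/-0.420 → slack +0.420/-0.420; half-tol=0.420, Σhalf²=0.176400
  +B: nom +26.000 → Σnom=1.300; wc +0.425/-0.488 → slack +0.845/-0.908; half-tol=0.457, Σhalf²=0.384792
  +C: nom +26.260 → Σnom=27.560; wc +0.084/-0.084 → slack +0.929/-0.992; half-tol=0.084, Σhalf²=0.391848
  +D: nom +33.200 → Σnom=60.760; wc +0.298/-0.260 → slack +1.227/-1.252; half-tol=0.279, Σhalf²=0.469689
  -E: nom -24.500 → Σnom=36.260; wc +0.290/-0.430 → slack +1.517/-1.682; half-tol=0.360, Σhalf²=0.599289
  -F: nom -24.200 → Σnom=12.060; wc +0.110/-0.110 → slack +1.627/-1.792; half-tol=0.110, Σhalf²=0.611389
  +G: nom +4.990 → Σnom=17.050; wc +0.300/-0.020 → slack +1.927/-1.812; half-tol=0.160, Σhalf²=0.636989
Nominal = 17.050. Worst-case = [17.050 - 1.812, 17.050 + 1.927] = [15.238, 18.977]. RSS = √0.636989 = 0.798.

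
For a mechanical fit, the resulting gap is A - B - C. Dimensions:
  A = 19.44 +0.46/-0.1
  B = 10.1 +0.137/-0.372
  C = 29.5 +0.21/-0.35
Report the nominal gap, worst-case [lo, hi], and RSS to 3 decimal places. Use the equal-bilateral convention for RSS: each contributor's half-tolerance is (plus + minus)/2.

nominal=-20.160 wc=[-20.607,-18.978] rss=0.471

Stack each dimension's contribution:
  +A: nom +19.440 → Σnom=19.440; wc +0.460/-0.100 → slack +0.460/-0.100; half-tol=0.280, Σhalf²=0.078400
  -B: nom -10.100 → Σnom=9.340; wc +0.372/-0.137 → slack +0.832/-0.237; half-tol=0.255, Σhalf²=0.143170
  -C: nom -29.500 → Σnom=-20.160; wc +0.350/-0.210 → slack +1.182/-0.447; half-tol=0.280, Σhalf²=0.221570
Nominal = -20.160. Worst-case = [-20.160 - 0.447, -20.160 + 1.182] = [-20.607, -18.978]. RSS = √0.221570 = 0.471.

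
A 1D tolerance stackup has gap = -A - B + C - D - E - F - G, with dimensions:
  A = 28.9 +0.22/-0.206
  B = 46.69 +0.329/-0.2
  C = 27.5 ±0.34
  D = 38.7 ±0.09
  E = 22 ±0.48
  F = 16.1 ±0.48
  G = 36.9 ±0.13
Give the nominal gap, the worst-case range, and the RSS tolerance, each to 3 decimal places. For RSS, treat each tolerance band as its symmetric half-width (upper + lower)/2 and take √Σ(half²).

nominal=-161.790 wc=[-163.859,-159.864] rss=0.847

Stack each dimension's contribution:
  -A: nom -28.900 → Σnom=-28.900; wc +0.206/-0.220 → slack +0.206/-0.220; half-tol=0.213, Σhalf²=0.045369
  -B: nom -46.690 → Σnom=-75.590; wc +0.200/-0.329 → slack +0.406/-0.549; half-tol=0.265, Σhalf²=0.115329
  +C: nom +27.500 → Σnom=-48.090; wc +0.340/-0.340 → slack +0.746/-0.889; half-tol=0.340, Σhalf²=0.230929
  -D: nom -38.700 → Σnom=-86.790; wc +0.090/-0.090 → slack +0.836/-0.979; half-tol=0.090, Σhalf²=0.239029
  -E: nom -22.000 → Σnom=-108.790; wc +0.480/-0.480 → slack +1.316/-1.459; half-tol=0.480, Σhalf²=0.469429
  -F: nom -16.100 → Σnom=-124.890; wc +0.480/-0.480 → slack +1.796/-1.939; half-tol=0.480, Σhalf²=0.699829
  -G: nom -36.900 → Σnom=-161.790; wc +0.130/-0.130 → slack +1.926/-2.069; half-tol=0.130, Σhalf²=0.716729
Nominal = -161.790. Worst-case = [-161.790 - 2.069, -161.790 + 1.926] = [-163.859, -159.864]. RSS = √0.716729 = 0.847.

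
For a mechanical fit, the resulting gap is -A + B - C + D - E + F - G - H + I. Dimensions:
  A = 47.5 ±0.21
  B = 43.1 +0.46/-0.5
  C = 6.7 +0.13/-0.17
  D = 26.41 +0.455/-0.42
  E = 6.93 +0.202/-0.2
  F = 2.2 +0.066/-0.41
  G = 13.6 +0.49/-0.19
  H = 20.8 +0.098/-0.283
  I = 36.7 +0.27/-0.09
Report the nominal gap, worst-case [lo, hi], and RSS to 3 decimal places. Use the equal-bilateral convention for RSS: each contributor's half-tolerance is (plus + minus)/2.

Stack each dimension's contribution:
  -A: nom -47.500 → Σnom=-47.500; wc +0.210/-0.210 → slack +0.210/-0.210; half-tol=0.210, Σhalf²=0.044100
  +B: nom +43.100 → Σnom=-4.400; wc +0.460/-0.500 → slack +0.670/-0.710; half-tol=0.480, Σhalf²=0.274500
  -C: nom -6.700 → Σnom=-11.100; wc +0.170/-0.130 → slack +0.840/-0.840; half-tol=0.150, Σhalf²=0.297000
  +D: nom +26.410 → Σnom=15.310; wc +0.455/-0.420 → slack +1.295/-1.260; half-tol=0.438, Σhalf²=0.488406
  -E: nom -6.930 → Σnom=8.380; wc +0.200/-0.202 → slack +1.495/-1.462; half-tol=0.201, Σhalf²=0.528807
  +F: nom +2.200 → Σnom=10.580; wc +0.066/-0.410 → slack +1.561/-1.872; half-tol=0.238, Σhalf²=0.585451
  -G: nom -13.600 → Σnom=-3.020; wc +0.190/-0.490 → slack +1.751/-2.362; half-tol=0.340, Σhalf²=0.701051
  -H: nom -20.800 → Σnom=-23.820; wc +0.283/-0.098 → slack +2.034/-2.460; half-tol=0.191, Σhalf²=0.737341
  +I: nom +36.700 → Σnom=12.880; wc +0.270/-0.090 → slack +2.304/-2.550; half-tol=0.180, Σhalf²=0.769741
Nominal = 12.880. Worst-case = [12.880 - 2.550, 12.880 + 2.304] = [10.330, 15.184]. RSS = √0.769741 = 0.877.

nominal=12.880 wc=[10.330,15.184] rss=0.877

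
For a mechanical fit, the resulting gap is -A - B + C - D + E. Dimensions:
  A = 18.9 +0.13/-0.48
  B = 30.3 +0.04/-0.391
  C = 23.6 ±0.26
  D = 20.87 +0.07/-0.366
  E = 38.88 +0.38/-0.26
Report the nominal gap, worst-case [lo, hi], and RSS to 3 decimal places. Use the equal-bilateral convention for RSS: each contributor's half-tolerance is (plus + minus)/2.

Stack each dimension's contribution:
  -A: nom -18.900 → Σnom=-18.900; wc +0.480/-0.130 → slack +0.480/-0.130; half-tol=0.305, Σhalf²=0.093025
  -B: nom -30.300 → Σnom=-49.200; wc +0.391/-0.040 → slack +0.871/-0.170; half-tol=0.215, Σhalf²=0.139465
  +C: nom +23.600 → Σnom=-25.600; wc +0.260/-0.260 → slack +1.131/-0.430; half-tol=0.260, Σhalf²=0.207065
  -D: nom -20.870 → Σnom=-46.470; wc +0.366/-0.070 → slack +1.497/-0.500; half-tol=0.218, Σhalf²=0.254589
  +E: nom +38.880 → Σnom=-7.590; wc +0.380/-0.260 → slack +1.877/-0.760; half-tol=0.320, Σhalf²=0.356989
Nominal = -7.590. Worst-case = [-7.590 - 0.760, -7.590 + 1.877] = [-8.350, -5.713]. RSS = √0.356989 = 0.597.

nominal=-7.590 wc=[-8.350,-5.713] rss=0.597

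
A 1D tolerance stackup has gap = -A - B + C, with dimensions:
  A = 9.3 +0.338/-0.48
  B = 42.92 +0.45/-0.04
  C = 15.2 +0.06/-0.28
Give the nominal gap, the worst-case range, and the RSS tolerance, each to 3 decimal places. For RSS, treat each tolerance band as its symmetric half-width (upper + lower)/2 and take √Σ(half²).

Stack each dimension's contribution:
  -A: nom -9.300 → Σnom=-9.300; wc +0.480/-0.338 → slack +0.480/-0.338; half-tol=0.409, Σhalf²=0.167281
  -B: nom -42.920 → Σnom=-52.220; wc +0.040/-0.450 → slack +0.520/-0.788; half-tol=0.245, Σhalf²=0.227306
  +C: nom +15.200 → Σnom=-37.020; wc +0.060/-0.280 → slack +0.580/-1.068; half-tol=0.170, Σhalf²=0.256206
Nominal = -37.020. Worst-case = [-37.020 - 1.068, -37.020 + 0.580] = [-38.088, -36.440]. RSS = √0.256206 = 0.506.

nominal=-37.020 wc=[-38.088,-36.440] rss=0.506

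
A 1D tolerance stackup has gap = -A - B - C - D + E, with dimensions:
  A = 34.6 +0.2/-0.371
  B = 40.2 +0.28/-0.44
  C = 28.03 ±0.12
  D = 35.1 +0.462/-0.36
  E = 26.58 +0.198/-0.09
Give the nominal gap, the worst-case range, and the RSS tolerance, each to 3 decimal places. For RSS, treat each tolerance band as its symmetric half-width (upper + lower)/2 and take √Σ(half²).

nominal=-111.350 wc=[-112.502,-109.861] rss=0.644

Stack each dimension's contribution:
  -A: nom -34.600 → Σnom=-34.600; wc +0.371/-0.200 → slack +0.371/-0.200; half-tol=0.285, Σhalf²=0.081510
  -B: nom -40.200 → Σnom=-74.800; wc +0.440/-0.280 → slack +0.811/-0.480; half-tol=0.360, Σhalf²=0.211110
  -C: nom -28.030 → Σnom=-102.830; wc +0.120/-0.120 → slack +0.931/-0.600; half-tol=0.120, Σhalf²=0.225510
  -D: nom -35.100 → Σnom=-137.930; wc +0.360/-0.462 → slack +1.291/-1.062; half-tol=0.411, Σhalf²=0.394431
  +E: nom +26.580 → Σnom=-111.350; wc +0.198/-0.090 → slack +1.489/-1.152; half-tol=0.144, Σhalf²=0.415167
Nominal = -111.350. Worst-case = [-111.350 - 1.152, -111.350 + 1.489] = [-112.502, -109.861]. RSS = √0.415167 = 0.644.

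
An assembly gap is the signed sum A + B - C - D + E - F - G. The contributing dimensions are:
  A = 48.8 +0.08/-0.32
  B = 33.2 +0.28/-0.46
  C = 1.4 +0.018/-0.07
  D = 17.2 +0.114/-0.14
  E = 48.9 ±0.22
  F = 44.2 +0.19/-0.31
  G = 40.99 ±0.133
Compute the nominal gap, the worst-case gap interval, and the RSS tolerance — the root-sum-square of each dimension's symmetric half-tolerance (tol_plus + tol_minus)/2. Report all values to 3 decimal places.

nominal=27.110 wc=[25.655,28.343] rss=0.569

Stack each dimension's contribution:
  +A: nom +48.800 → Σnom=48.800; wc +0.080/-0.320 → slack +0.080/-0.320; half-tol=0.200, Σhalf²=0.040000
  +B: nom +33.200 → Σnom=82.000; wc +0.280/-0.460 → slack +0.360/-0.780; half-tol=0.370, Σhalf²=0.176900
  -C: nom -1.400 → Σnom=80.600; wc +0.070/-0.018 → slack +0.430/-0.798; half-tol=0.044, Σhalf²=0.178836
  -D: nom -17.200 → Σnom=63.400; wc +0.140/-0.114 → slack +0.570/-0.912; half-tol=0.127, Σhalf²=0.194965
  +E: nom +48.900 → Σnom=112.300; wc +0.220/-0.220 → slack +0.790/-1.132; half-tol=0.220, Σhalf²=0.243365
  -F: nom -44.200 → Σnom=68.100; wc +0.310/-0.190 → slack +1.100/-1.322; half-tol=0.250, Σhalf²=0.305865
  -G: nom -40.990 → Σnom=27.110; wc +0.133/-0.133 → slack +1.233/-1.455; half-tol=0.133, Σhalf²=0.323554
Nominal = 27.110. Worst-case = [27.110 - 1.455, 27.110 + 1.233] = [25.655, 28.343]. RSS = √0.323554 = 0.569.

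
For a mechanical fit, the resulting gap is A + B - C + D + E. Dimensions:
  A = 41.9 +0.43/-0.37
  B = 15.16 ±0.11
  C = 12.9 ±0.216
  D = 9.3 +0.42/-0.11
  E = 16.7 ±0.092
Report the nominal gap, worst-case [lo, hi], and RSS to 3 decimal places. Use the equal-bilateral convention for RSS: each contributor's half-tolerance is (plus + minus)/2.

Stack each dimension's contribution:
  +A: nom +41.900 → Σnom=41.900; wc +0.430/-0.370 → slack +0.430/-0.370; half-tol=0.400, Σhalf²=0.160000
  +B: nom +15.160 → Σnom=57.060; wc +0.110/-0.110 → slack +0.540/-0.480; half-tol=0.110, Σhalf²=0.172100
  -C: nom -12.900 → Σnom=44.160; wc +0.216/-0.216 → slack +0.756/-0.696; half-tol=0.216, Σhalf²=0.218756
  +D: nom +9.300 → Σnom=53.460; wc +0.420/-0.110 → slack +1.176/-0.806; half-tol=0.265, Σhalf²=0.288981
  +E: nom +16.700 → Σnom=70.160; wc +0.092/-0.092 → slack +1.268/-0.898; half-tol=0.092, Σhalf²=0.297445
Nominal = 70.160. Worst-case = [70.160 - 0.898, 70.160 + 1.268] = [69.262, 71.428]. RSS = √0.297445 = 0.545.

nominal=70.160 wc=[69.262,71.428] rss=0.545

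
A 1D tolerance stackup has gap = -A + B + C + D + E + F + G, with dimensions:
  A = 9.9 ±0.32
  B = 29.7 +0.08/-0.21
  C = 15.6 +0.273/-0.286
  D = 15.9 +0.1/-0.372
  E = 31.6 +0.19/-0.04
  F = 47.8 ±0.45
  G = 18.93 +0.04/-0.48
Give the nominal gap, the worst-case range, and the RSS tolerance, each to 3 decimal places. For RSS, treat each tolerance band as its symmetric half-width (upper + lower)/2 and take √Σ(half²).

Stack each dimension's contribution:
  -A: nom -9.900 → Σnom=-9.900; wc +0.320/-0.320 → slack +0.320/-0.320; half-tol=0.320, Σhalf²=0.102400
  +B: nom +29.700 → Σnom=19.800; wc +0.080/-0.210 → slack +0.400/-0.530; half-tol=0.145, Σhalf²=0.123425
  +C: nom +15.600 → Σnom=35.400; wc +0.273/-0.286 → slack +0.673/-0.816; half-tol=0.279, Σhalf²=0.201545
  +D: nom +15.900 → Σnom=51.300; wc +0.100/-0.372 → slack +0.773/-1.188; half-tol=0.236, Σhalf²=0.257241
  +E: nom +31.600 → Σnom=82.900; wc +0.190/-0.040 → slack +0.963/-1.228; half-tol=0.115, Σhalf²=0.270466
  +F: nom +47.800 → Σnom=130.700; wc +0.450/-0.450 → slack +1.413/-1.678; half-tol=0.450, Σhalf²=0.472966
  +G: nom +18.930 → Σnom=149.630; wc +0.040/-0.480 → slack +1.453/-2.158; half-tol=0.260, Σhalf²=0.540566
Nominal = 149.630. Worst-case = [149.630 - 2.158, 149.630 + 1.453] = [147.472, 151.083]. RSS = √0.540566 = 0.735.

nominal=149.630 wc=[147.472,151.083] rss=0.735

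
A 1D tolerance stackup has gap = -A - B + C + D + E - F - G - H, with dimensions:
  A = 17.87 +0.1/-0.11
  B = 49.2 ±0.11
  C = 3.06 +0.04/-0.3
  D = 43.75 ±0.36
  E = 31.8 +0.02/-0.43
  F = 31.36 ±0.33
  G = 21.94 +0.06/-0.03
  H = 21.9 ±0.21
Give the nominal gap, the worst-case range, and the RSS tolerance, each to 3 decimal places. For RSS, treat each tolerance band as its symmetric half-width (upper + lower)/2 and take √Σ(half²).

nominal=-63.660 wc=[-65.560,-62.450] rss=0.622

Stack each dimension's contribution:
  -A: nom -17.870 → Σnom=-17.870; wc +0.110/-0.100 → slack +0.110/-0.100; half-tol=0.105, Σhalf²=0.011025
  -B: nom -49.200 → Σnom=-67.070; wc +0.110/-0.110 → slack +0.220/-0.210; half-tol=0.110, Σhalf²=0.023125
  +C: nom +3.060 → Σnom=-64.010; wc +0.040/-0.300 → slack +0.260/-0.510; half-tol=0.170, Σhalf²=0.052025
  +D: nom +43.750 → Σnom=-20.260; wc +0.360/-0.360 → slack +0.620/-0.870; half-tol=0.360, Σhalf²=0.181625
  +E: nom +31.800 → Σnom=11.540; wc +0.020/-0.430 → slack +0.640/-1.300; half-tol=0.225, Σhalf²=0.232250
  -F: nom -31.360 → Σnom=-19.820; wc +0.330/-0.330 → slack +0.970/-1.630; half-tol=0.330, Σhalf²=0.341150
  -G: nom -21.940 → Σnom=-41.760; wc +0.030/-0.060 → slack +1.000/-1.690; half-tol=0.045, Σhalf²=0.343175
  -H: nom -21.900 → Σnom=-63.660; wc +0.210/-0.210 → slack +1.210/-1.900; half-tol=0.210, Σhalf²=0.387275
Nominal = -63.660. Worst-case = [-63.660 - 1.900, -63.660 + 1.210] = [-65.560, -62.450]. RSS = √0.387275 = 0.622.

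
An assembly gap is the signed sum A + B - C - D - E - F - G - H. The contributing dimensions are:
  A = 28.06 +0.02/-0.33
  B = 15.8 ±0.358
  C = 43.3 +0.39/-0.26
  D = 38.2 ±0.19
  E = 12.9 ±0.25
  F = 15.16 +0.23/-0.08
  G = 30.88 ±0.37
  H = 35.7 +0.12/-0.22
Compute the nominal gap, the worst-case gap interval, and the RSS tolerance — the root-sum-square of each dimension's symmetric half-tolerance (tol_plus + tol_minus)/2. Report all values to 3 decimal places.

nominal=-132.280 wc=[-134.518,-130.532] rss=0.744

Stack each dimension's contribution:
  +A: nom +28.060 → Σnom=28.060; wc +0.020/-0.330 → slack +0.020/-0.330; half-tol=0.175, Σhalf²=0.030625
  +B: nom +15.800 → Σnom=43.860; wc +0.358/-0.358 → slack +0.378/-0.688; half-tol=0.358, Σhalf²=0.158789
  -C: nom -43.300 → Σnom=0.560; wc +0.260/-0.390 → slack +0.638/-1.078; half-tol=0.325, Σhalf²=0.264414
  -D: nom -38.200 → Σnom=-37.640; wc +0.190/-0.190 → slack +0.828/-1.268; half-tol=0.190, Σhalf²=0.300514
  -E: nom -12.900 → Σnom=-50.540; wc +0.250/-0.250 → slack +1.078/-1.518; half-tol=0.250, Σhalf²=0.363014
  -F: nom -15.160 → Σnom=-65.700; wc +0.080/-0.230 → slack +1.158/-1.748; half-tol=0.155, Σhalf²=0.387039
  -G: nom -30.880 → Σnom=-96.580; wc +0.370/-0.370 → slack +1.528/-2.118; half-tol=0.370, Σhalf²=0.523939
  -H: nom -35.700 → Σnom=-132.280; wc +0.220/-0.120 → slack +1.748/-2.238; half-tol=0.170, Σhalf²=0.552839
Nominal = -132.280. Worst-case = [-132.280 - 2.238, -132.280 + 1.748] = [-134.518, -130.532]. RSS = √0.552839 = 0.744.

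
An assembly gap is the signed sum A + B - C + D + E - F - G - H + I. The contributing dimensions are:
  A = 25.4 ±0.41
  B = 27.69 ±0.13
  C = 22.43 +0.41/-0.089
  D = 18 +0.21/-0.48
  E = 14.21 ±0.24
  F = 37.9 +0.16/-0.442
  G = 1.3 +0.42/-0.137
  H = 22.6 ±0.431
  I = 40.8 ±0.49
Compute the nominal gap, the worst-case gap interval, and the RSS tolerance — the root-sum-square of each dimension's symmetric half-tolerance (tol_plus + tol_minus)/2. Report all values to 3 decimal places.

Stack each dimension's contribution:
  +A: nom +25.400 → Σnom=25.400; wc +0.410/-0.410 → slack +0.410/-0.410; half-tol=0.410, Σhalf²=0.168100
  +B: nom +27.690 → Σnom=53.090; wc +0.130/-0.130 → slack +0.540/-0.540; half-tol=0.130, Σhalf²=0.185000
  -C: nom -22.430 → Σnom=30.660; wc +0.089/-0.410 → slack +0.629/-0.950; half-tol=0.249, Σhalf²=0.247250
  +D: nom +18.000 → Σnom=48.660; wc +0.210/-0.480 → slack +0.839/-1.430; half-tol=0.345, Σhalf²=0.366275
  +E: nom +14.210 → Σnom=62.870; wc +0.240/-0.240 → slack +1.079/-1.670; half-tol=0.240, Σhalf²=0.423875
  -F: nom -37.900 → Σnom=24.970; wc +0.442/-0.160 → slack +1.521/-1.830; half-tol=0.301, Σhalf²=0.514476
  -G: nom -1.300 → Σnom=23.670; wc +0.137/-0.420 → slack +1.658/-2.250; half-tol=0.278, Σhalf²=0.592038
  -H: nom -22.600 → Σnom=1.070; wc +0.431/-0.431 → slack +2.089/-2.681; half-tol=0.431, Σhalf²=0.777799
  +I: nom +40.800 → Σnom=41.870; wc +0.490/-0.490 → slack +2.579/-3.171; half-tol=0.490, Σhalf²=1.017899
Nominal = 41.870. Worst-case = [41.870 - 3.171, 41.870 + 2.579] = [38.699, 44.449]. RSS = √1.017899 = 1.009.

nominal=41.870 wc=[38.699,44.449] rss=1.009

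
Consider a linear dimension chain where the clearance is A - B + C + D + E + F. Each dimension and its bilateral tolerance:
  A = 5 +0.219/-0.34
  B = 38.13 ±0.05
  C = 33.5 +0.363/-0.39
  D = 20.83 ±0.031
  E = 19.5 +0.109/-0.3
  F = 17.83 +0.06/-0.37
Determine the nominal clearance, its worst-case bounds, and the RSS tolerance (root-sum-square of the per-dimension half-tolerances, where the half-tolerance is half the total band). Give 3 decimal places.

Stack each dimension's contribution:
  +A: nom +5.000 → Σnom=5.000; wc +0.219/-0.340 → slack +0.219/-0.340; half-tol=0.280, Σhalf²=0.078120
  -B: nom -38.130 → Σnom=-33.130; wc +0.050/-0.050 → slack +0.269/-0.390; half-tol=0.050, Σhalf²=0.080620
  +C: nom +33.500 → Σnom=0.370; wc +0.363/-0.390 → slack +0.632/-0.780; half-tol=0.377, Σhalf²=0.222373
  +D: nom +20.830 → Σnom=21.200; wc +0.031/-0.031 → slack +0.663/-0.811; half-tol=0.031, Σhalf²=0.223334
  +E: nom +19.500 → Σnom=40.700; wc +0.109/-0.300 → slack +0.772/-1.111; half-tol=0.204, Σhalf²=0.265154
  +F: nom +17.830 → Σnom=58.530; wc +0.060/-0.370 → slack +0.832/-1.481; half-tol=0.215, Σhalf²=0.311379
Nominal = 58.530. Worst-case = [58.530 - 1.481, 58.530 + 0.832] = [57.049, 59.362]. RSS = √0.311379 = 0.558.

nominal=58.530 wc=[57.049,59.362] rss=0.558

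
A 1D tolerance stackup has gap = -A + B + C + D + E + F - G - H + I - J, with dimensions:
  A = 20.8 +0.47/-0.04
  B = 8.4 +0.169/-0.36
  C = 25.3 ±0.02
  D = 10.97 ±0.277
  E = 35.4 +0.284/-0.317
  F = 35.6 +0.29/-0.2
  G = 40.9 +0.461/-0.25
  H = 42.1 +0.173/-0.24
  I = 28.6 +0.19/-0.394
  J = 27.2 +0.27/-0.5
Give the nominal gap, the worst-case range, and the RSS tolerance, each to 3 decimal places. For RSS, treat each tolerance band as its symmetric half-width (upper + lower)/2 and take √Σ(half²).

Stack each dimension's contribution:
  -A: nom -20.800 → Σnom=-20.800; wc +0.040/-0.470 → slack +0.040/-0.470; half-tol=0.255, Σhalf²=0.065025
  +B: nom +8.400 → Σnom=-12.400; wc +0.169/-0.360 → slack +0.209/-0.830; half-tol=0.265, Σhalf²=0.134985
  +C: nom +25.300 → Σnom=12.900; wc +0.020/-0.020 → slack +0.229/-0.850; half-tol=0.020, Σhalf²=0.135385
  +D: nom +10.970 → Σnom=23.870; wc +0.277/-0.277 → slack +0.506/-1.127; half-tol=0.277, Σhalf²=0.212114
  +E: nom +35.400 → Σnom=59.270; wc +0.284/-0.317 → slack +0.790/-1.444; half-tol=0.300, Σhalf²=0.302415
  +F: nom +35.600 → Σnom=94.870; wc +0.290/-0.200 → slack +1.080/-1.644; half-tol=0.245, Σhalf²=0.362440
  -G: nom -40.900 → Σnom=53.970; wc +0.250/-0.461 → slack +1.330/-2.105; half-tol=0.356, Σhalf²=0.488820
  -H: nom -42.100 → Σnom=11.870; wc +0.240/-0.173 → slack +1.570/-2.278; half-tol=0.206, Σhalf²=0.531462
  +I: nom +28.600 → Σnom=40.470; wc +0.190/-0.394 → slack +1.760/-2.672; half-tol=0.292, Σhalf²=0.616726
  -J: nom -27.200 → Σnom=13.270; wc +0.500/-0.270 → slack +2.260/-2.942; half-tol=0.385, Σhalf²=0.764951
Nominal = 13.270. Worst-case = [13.270 - 2.942, 13.270 + 2.260] = [10.328, 15.530]. RSS = √0.764951 = 0.875.

nominal=13.270 wc=[10.328,15.530] rss=0.875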